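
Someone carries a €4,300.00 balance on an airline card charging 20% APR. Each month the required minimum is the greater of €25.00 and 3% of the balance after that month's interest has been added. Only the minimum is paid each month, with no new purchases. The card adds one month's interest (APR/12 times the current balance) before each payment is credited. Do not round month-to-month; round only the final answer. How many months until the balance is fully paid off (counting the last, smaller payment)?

Monthly rate r = 20%/12 = 1.66667% = 0.0166667.
While 3% of the post-interest balance exceeds €25.00, each month B ← (B·(1+r))·(1 − 0.03), i.e. B shrinks by the factor (1+r)·0.97 = 0.98617.
This holds for months 1–119. Entering month 120 the balance is €819.51; 3% of the post-interest balance is now below €25.00, so the flat €25.00 minimum applies from here.
From month 120 a fixed €25.00 at rate r clears €819.51 in 48 more payments. Total: 119 + 48 = 167 months.

167 months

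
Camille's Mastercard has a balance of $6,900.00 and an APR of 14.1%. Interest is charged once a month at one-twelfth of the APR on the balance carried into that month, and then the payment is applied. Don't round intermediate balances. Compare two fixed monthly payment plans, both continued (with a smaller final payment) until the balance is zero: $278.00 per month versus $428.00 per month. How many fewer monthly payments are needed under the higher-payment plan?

12 fewer payments

Monthly rate r = 14.1%/12 = 1.175% = 0.01175.
At $278.00/mo: n = ⌈−ln(1 − rB₀/P)/ln(1+r)⌉ = 30 payments (last $144.02); total interest = total paid − $6,900.00 = $1,306.02.
At $428.00/mo: 18 payments (last $418.80); total interest $794.80.
Payments saved = 30 − 18 = 12.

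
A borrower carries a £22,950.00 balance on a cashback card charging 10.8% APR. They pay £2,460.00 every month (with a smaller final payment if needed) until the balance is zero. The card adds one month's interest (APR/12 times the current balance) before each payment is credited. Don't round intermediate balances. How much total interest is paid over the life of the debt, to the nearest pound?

£1,131

Monthly rate r = 10.8%/12 = 0.9% = 0.009.
Payoff takes n = ⌈−ln(1 − rB₀/P)/ln(1+r)⌉ = ⌈9.788⌉ = 10 payments; the last is £1,940.60.
Total paid = 9·£2,460.00 + £1,940.60 = £24,080.60.
Total interest = total paid − principal = £24,080.60 − £22,950.00 = £1,130.60.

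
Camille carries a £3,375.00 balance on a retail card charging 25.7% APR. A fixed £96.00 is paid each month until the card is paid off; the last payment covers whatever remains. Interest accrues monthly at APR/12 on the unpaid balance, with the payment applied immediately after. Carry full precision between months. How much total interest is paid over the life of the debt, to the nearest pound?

£2,959

Monthly rate r = 25.7%/12 = 2.14167% = 0.0214167.
Payoff takes n = ⌈−ln(1 − rB₀/P)/ln(1+r)⌉ = ⌈65.977⌉ = 66 payments; the last is £93.78.
Total paid = 65·£96.00 + £93.78 = £6,333.78.
Total interest = total paid − principal = £6,333.78 − £3,375.00 = £2,958.78.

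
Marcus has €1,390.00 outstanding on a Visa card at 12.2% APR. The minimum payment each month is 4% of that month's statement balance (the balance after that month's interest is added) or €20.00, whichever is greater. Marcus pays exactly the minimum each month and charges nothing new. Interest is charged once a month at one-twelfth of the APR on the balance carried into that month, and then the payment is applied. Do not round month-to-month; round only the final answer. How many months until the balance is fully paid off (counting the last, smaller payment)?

Monthly rate r = 12.2%/12 = 1.01667% = 0.0101667.
While 4% of the post-interest balance exceeds €20.00, each month B ← (B·(1+r))·(1 − 0.04), i.e. B shrinks by the factor (1+r)·0.96 = 0.96976.
This holds for months 1–34. Entering month 35 the balance is €489.33; 4% of the post-interest balance is now below €20.00, so the flat €20.00 minimum applies from here.
From month 35 a fixed €20.00 at rate r clears €489.33 in 29 more payments. Total: 34 + 29 = 63 months.

63 months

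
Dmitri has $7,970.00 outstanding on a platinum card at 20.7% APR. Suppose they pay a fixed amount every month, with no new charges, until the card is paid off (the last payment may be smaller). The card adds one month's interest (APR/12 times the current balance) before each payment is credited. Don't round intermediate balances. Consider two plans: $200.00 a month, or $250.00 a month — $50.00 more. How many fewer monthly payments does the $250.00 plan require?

Monthly rate r = 20.7%/12 = 1.725% = 0.01725.
At $200.00/mo: n = ⌈−ln(1 − rB₀/P)/ln(1+r)⌉ = 68 payments (last $198.53); total interest = total paid − $7,970.00 = $5,628.53.
At $250.00/mo: 47 payments (last $170.30); total interest $3,700.30.
Payments saved = 68 − 47 = 21.

21 fewer payments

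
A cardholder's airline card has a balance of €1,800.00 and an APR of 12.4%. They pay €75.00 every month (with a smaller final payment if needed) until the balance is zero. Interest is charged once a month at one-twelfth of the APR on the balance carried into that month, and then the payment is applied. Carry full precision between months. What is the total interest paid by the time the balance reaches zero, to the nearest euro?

Monthly rate r = 12.4%/12 = 1.03333% = 0.0103333.
Payoff takes n = ⌈−ln(1 − rB₀/P)/ln(1+r)⌉ = ⌈27.725⌉ = 28 payments; the last is €54.43.
Total paid = 27·€75.00 + €54.43 = €2,079.43.
Total interest = total paid − principal = €2,079.43 − €1,800.00 = €279.43.

€279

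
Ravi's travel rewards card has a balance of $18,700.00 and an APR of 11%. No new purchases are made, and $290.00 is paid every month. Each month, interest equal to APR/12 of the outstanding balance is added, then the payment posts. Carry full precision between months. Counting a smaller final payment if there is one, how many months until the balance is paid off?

99 payments

Monthly rate r = 11%/12 = 0.916667% = 0.00916667.
Recurrence: B ← B·(1+r) − $290.00.
Month 1: interest $171.42; balance after payment $18,581.42.
Month 2: interest $170.33; balance after payment $18,461.75.
Closed form: n = −ln(1 − rB₀/P)/ln(1+r) = −ln(0.40891)/ln(1.00917) ≈ 98.003, so the balance reaches zero during payment 99.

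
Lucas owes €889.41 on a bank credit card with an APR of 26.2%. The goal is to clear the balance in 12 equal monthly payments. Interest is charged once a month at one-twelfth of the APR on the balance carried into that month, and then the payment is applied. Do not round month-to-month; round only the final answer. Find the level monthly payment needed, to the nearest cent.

Monthly rate r = 26.2%/12 = 2.18333% = 0.0218333.
Level-payment amortization: P = B₀·r / (1 − (1+r)^(−n)) = 889.41·0.0218333 / (1 − 1.02183^(−12)).
Denominator 1 − (1+r)^(−12) = 0.228316506.
P = 19.4188 / 0.228316506 ≈ 85.05.

€85.05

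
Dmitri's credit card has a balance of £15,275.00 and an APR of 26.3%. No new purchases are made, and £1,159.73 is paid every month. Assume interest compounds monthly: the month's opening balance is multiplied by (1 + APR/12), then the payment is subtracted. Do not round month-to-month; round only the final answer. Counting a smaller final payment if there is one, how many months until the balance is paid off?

16 payments

Monthly rate r = 26.3%/12 = 2.19167% = 0.0219167.
Recurrence: B ← B·(1+r) − £1,159.73.
Month 1: interest £334.78; balance after payment £14,450.05.
Month 2: interest £316.70; balance after payment £13,607.01.
Closed form: n = −ln(1 − rB₀/P)/ln(1+r) = −ln(0.71133)/ln(1.02192) ≈ 15.711, so the balance reaches zero during payment 16.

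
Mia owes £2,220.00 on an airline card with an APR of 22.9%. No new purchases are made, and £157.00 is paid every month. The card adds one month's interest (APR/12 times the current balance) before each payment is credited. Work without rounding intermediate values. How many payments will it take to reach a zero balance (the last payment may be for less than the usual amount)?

Monthly rate r = 22.9%/12 = 1.90833% = 0.0190833.
Recurrence: B ← B·(1+r) − £157.00.
Month 1: interest £42.36; balance after payment £2,105.36.
Month 2: interest £40.18; balance after payment £1,988.54.
Closed form: n = −ln(1 − rB₀/P)/ln(1+r) = −ln(0.73016)/ln(1.01908) ≈ 16.637, so the balance reaches zero during payment 17.

17 months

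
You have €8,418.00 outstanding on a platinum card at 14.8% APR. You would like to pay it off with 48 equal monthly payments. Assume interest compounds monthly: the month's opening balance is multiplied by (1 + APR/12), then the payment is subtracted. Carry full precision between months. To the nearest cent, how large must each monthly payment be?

€233.43

Monthly rate r = 14.8%/12 = 1.23333% = 0.0123333.
Level-payment amortization: P = B₀·r / (1 − (1+r)^(−n)) = 8418.00·0.0123333 / (1 − 1.01233^(−48)).
Denominator 1 − (1+r)^(−48) = 0.444773464.
P = 103.822 / 0.444773464 ≈ 233.43.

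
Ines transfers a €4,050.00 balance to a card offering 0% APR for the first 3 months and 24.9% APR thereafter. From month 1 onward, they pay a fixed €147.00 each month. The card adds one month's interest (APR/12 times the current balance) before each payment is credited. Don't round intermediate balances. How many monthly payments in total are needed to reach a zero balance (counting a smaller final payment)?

Promo months 1–3 at r₀ = 0%/12 = 0; months 4+ at r₁ = 24.9%/12 = 0.02075.
After month 3 (no interest yet): B = €4,050.00 − 3·€147.00 = €3,609.00.
Then at r₁ with €147.00/mo: n₂ = −ln(1 − r₁·B/P)/ln(1+r₁) ≈ 34.68 → 35 more payments.

38 payments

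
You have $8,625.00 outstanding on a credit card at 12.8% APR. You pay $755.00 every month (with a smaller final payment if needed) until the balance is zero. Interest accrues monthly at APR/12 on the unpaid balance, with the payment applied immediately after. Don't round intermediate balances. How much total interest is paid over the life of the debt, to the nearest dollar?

Monthly rate r = 12.8%/12 = 1.06667% = 0.0106667.
Payoff takes n = ⌈−ln(1 − rB₀/P)/ln(1+r)⌉ = ⌈12.247⌉ = 13 payments; the last is $187.22.
Total paid = 12·$755.00 + $187.22 = $9,247.22.
Total interest = total paid − principal = $9,247.22 − $8,625.00 = $622.22.

$622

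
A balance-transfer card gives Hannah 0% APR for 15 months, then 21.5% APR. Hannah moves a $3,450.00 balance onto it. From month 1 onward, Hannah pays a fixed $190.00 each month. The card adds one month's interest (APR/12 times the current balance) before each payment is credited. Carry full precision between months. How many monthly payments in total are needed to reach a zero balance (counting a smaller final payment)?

Promo months 1–15 at r₀ = 0%/12 = 0; months 16+ at r₁ = 21.5%/12 = 0.0179167.
After month 15 (no interest yet): B = $3,450.00 − 15·$190.00 = $600.00.
Then at r₁ with $190.00/mo: n₂ = −ln(1 − r₁·B/P)/ln(1+r₁) ≈ 3.28 → 4 more payments.

19 payments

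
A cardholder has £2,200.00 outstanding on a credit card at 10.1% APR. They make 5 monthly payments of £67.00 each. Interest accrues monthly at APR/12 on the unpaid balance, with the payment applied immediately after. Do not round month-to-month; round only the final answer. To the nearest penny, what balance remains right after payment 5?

Monthly rate r = 10.1%/12 = 0.841667% = 0.00841667.
Each month: B ← B·(1+r) − £67.00.
Month 1: interest £18.52; balance after payment £2,151.52.
Month 2: interest £18.11; balance after payment £2,102.63.
Month 3: interest £17.70; balance after payment £2,053.32.
Month 4: interest £17.28; balance after payment £2,003.60.
Month 5: interest £16.86; balance after payment £1,953.47.

£1,953.47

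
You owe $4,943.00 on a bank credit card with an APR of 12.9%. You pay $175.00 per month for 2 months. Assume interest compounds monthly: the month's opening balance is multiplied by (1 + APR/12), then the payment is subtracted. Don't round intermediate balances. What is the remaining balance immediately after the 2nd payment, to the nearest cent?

$4,697.96

Monthly rate r = 12.9%/12 = 1.075% = 0.01075.
Each month: B ← B·(1+r) − $175.00.
Month 1: interest $53.14; balance after payment $4,821.14.
Month 2: interest $51.83; balance after payment $4,697.96.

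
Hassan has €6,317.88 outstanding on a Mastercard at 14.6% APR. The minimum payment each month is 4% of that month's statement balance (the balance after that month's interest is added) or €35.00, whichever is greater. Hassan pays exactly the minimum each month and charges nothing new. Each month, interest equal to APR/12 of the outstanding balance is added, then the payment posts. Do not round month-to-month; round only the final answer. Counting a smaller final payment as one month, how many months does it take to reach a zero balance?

Monthly rate r = 14.6%/12 = 1.21667% = 0.0121667.
While 4% of the post-interest balance exceeds €35.00, each month B ← (B·(1+r))·(1 − 0.04), i.e. B shrinks by the factor (1+r)·0.96 = 0.97168.
This holds for months 1–70. Entering month 71 the balance is €845.67; 4% of the post-interest balance is now below €35.00, so the flat €35.00 minimum applies from here.
From month 71 a fixed €35.00 at rate r clears €845.67 in 29 more payments. Total: 70 + 29 = 99 months.

99 months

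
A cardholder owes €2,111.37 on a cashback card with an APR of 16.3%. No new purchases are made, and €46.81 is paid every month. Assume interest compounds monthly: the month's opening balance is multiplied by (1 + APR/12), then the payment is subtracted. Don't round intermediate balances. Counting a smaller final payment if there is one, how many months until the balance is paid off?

Monthly rate r = 16.3%/12 = 1.35833% = 0.0135833.
Recurrence: B ← B·(1+r) − €46.81.
Month 1: interest €28.68; balance after payment €2,093.24.
Month 2: interest €28.43; balance after payment €2,074.86.
Closed form: n = −ln(1 − rB₀/P)/ln(1+r) = −ln(0.38732)/ln(1.01358) ≈ 70.301, so the balance reaches zero during payment 71.

71 payments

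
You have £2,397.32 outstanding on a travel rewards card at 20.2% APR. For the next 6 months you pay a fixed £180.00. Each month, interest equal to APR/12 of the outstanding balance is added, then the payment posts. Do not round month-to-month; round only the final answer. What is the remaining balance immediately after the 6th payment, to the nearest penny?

Monthly rate r = 20.2%/12 = 1.68333% = 0.0168333.
Each month: B ← B·(1+r) − £180.00.
Month 1: interest £40.35; balance after payment £2,257.67.
Month 2: interest £38.00; balance after payment £2,115.68.
Month 3: interest £35.61; balance after payment £1,971.29.
Month 4: interest £33.18; balance after payment £1,824.48.
Month 5: interest £30.71; balance after payment £1,675.19.
Month 6: interest £28.20; balance after payment £1,523.39.

£1,523.39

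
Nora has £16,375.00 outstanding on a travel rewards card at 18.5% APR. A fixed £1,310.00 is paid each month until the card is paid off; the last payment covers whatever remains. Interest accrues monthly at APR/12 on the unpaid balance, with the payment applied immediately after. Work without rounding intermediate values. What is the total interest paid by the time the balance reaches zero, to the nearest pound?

Monthly rate r = 18.5%/12 = 1.54167% = 0.0154167.
Payoff takes n = ⌈−ln(1 − rB₀/P)/ln(1+r)⌉ = ⌈13.992⌉ = 14 payments; the last is £1,300.12.
Total paid = 13·£1,310.00 + £1,300.12 = £18,330.12.
Total interest = total paid − principal = £18,330.12 − £16,375.00 = £1,955.12.

£1,955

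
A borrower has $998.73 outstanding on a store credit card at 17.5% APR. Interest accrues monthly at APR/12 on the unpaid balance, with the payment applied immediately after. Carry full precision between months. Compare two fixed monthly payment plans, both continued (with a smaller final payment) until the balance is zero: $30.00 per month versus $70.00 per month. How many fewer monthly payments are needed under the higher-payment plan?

29 fewer payments

Monthly rate r = 17.5%/12 = 1.45833% = 0.0145833.
At $30.00/mo: n = ⌈−ln(1 − rB₀/P)/ln(1+r)⌉ = 46 payments (last $27.03); total interest = total paid − $998.73 = $378.30.
At $70.00/mo: 17 payments (last $7.94); total interest $129.21.
Payments saved = 46 − 17 = 29.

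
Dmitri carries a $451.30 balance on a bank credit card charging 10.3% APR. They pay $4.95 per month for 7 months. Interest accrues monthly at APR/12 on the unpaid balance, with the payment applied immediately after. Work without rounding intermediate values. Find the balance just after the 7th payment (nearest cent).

Monthly rate r = 10.3%/12 = 0.858333% = 0.00858333.
Each month: B ← B·(1+r) − $4.95.
Month 1: interest $3.87; balance after payment $450.22.
Month 2: interest $3.86; balance after payment $449.14.
Month 3: interest $3.86; balance after payment $448.04.
Month 4: interest $3.85; balance after payment $446.94.
Month 5: interest $3.84; balance after payment $445.83.
Month 6: interest $3.83; balance after payment $444.70.
Month 7: interest $3.82; balance after payment $443.57.

$443.57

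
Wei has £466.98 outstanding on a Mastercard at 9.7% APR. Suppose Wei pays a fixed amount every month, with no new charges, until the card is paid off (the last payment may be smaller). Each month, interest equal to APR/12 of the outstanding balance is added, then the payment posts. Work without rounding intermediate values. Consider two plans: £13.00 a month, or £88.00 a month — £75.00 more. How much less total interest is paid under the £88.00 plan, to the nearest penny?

Monthly rate r = 9.7%/12 = 0.808333% = 0.00808333.
At £13.00/mo: n = ⌈−ln(1 − rB₀/P)/ln(1+r)⌉ = 43 payments (last £7.88); total interest = total paid − £466.98 = £86.90.
At £88.00/mo: 6 payments (last £39.31); total interest £12.33.
Interest saved = £86.90 − £12.33 = £74.57.

£74.57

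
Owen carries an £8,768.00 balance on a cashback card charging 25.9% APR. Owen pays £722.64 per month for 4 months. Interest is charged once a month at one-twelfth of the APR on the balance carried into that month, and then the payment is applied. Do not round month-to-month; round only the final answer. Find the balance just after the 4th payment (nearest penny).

Monthly rate r = 25.9%/12 = 2.15833% = 0.0215833.
Each month: B ← B·(1+r) − £722.64.
Month 1: interest £189.24; balance after payment £8,234.60.
Month 2: interest £177.73; balance after payment £7,689.69.
Month 3: interest £165.97; balance after payment £7,133.02.
Month 4: interest £153.95; balance after payment £6,564.34.

£6,564.34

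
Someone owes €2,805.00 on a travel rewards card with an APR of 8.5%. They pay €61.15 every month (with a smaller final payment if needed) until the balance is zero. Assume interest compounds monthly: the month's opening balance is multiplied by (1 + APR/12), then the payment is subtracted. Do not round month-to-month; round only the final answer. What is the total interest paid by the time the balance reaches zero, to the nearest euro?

Monthly rate r = 8.5%/12 = 0.708333% = 0.00708333.
Payoff takes n = ⌈−ln(1 − rB₀/P)/ln(1+r)⌉ = ⌈55.667⌉ = 56 payments; the last is €40.87.
Total paid = 55·€61.15 + €40.87 = €3,404.12.
Total interest = total paid − principal = €3,404.12 − €2,805.00 = €599.12.

€599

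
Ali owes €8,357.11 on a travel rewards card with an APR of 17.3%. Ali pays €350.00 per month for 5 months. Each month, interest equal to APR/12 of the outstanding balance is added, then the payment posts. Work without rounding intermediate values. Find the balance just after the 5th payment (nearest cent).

Monthly rate r = 17.3%/12 = 1.44167% = 0.0144167.
Each month: B ← B·(1+r) − €350.00.
Month 1: interest €120.48; balance after payment €8,127.59.
Month 2: interest €117.17; balance after payment €7,894.76.
Month 3: interest €113.82; balance after payment €7,658.58.
Month 4: interest €110.41; balance after payment €7,418.99.
Month 5: interest €106.96; balance after payment €7,175.95.

€7,175.95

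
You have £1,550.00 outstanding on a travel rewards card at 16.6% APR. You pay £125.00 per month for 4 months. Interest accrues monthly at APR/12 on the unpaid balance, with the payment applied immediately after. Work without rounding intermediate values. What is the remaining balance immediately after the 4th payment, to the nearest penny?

£1,127.09

Monthly rate r = 16.6%/12 = 1.38333% = 0.0138333.
Each month: B ← B·(1+r) − £125.00.
Month 1: interest £21.44; balance after payment £1,446.44.
Month 2: interest £20.01; balance after payment £1,341.45.
Month 3: interest £18.56; balance after payment £1,235.01.
Month 4: interest £17.08; balance after payment £1,127.09.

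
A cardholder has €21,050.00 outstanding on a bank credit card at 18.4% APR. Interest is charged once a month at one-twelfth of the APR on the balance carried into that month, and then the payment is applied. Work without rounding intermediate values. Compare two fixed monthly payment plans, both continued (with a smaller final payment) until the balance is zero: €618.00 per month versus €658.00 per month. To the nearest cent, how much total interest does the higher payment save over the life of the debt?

Monthly rate r = 18.4%/12 = 1.53333% = 0.0153333.
At €618.00/mo: n = ⌈−ln(1 − rB₀/P)/ln(1+r)⌉ = 49 payments (last €338.58); total interest = total paid − €21,050.00 = €8,952.58.
At €658.00/mo: 45 payments (last €210.01); total interest €8,112.01.
Interest saved = €8,952.58 − €8,112.01 = €840.57.

€840.57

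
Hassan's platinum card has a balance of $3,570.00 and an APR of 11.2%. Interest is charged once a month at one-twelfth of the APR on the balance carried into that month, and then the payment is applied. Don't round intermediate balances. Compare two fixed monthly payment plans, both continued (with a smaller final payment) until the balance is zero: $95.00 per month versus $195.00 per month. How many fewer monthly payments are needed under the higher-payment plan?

26 fewer payments

Monthly rate r = 11.2%/12 = 0.933333% = 0.00933333.
At $95.00/mo: n = ⌈−ln(1 − rB₀/P)/ln(1+r)⌉ = 47 payments (last $46.89); total interest = total paid − $3,570.00 = $846.89.
At $195.00/mo: 21 payments (last $33.28); total interest $363.28.
Payments saved = 47 − 21 = 26.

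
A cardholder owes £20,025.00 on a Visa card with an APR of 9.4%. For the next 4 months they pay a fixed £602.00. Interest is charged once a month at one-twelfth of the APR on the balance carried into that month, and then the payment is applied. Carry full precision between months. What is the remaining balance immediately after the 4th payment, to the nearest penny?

£18,223.42

Monthly rate r = 9.4%/12 = 0.783333% = 0.00783333.
Each month: B ← B·(1+r) − £602.00.
Month 1: interest £156.86; balance after payment £19,579.86.
Month 2: interest £153.38; balance after payment £19,131.24.
Month 3: interest £149.86; balance after payment £18,679.10.
Month 4: interest £146.32; balance after payment £18,223.42.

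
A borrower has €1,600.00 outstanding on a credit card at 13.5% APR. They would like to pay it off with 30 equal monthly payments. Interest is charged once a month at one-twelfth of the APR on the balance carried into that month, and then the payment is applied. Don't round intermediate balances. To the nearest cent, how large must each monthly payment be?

€63.14

Monthly rate r = 13.5%/12 = 1.125% = 0.01125.
Level-payment amortization: P = B₀·r / (1 − (1+r)^(−n)) = 1600.00·0.01125 / (1 − 1.01125^(−30)).
Denominator 1 − (1+r)^(−30) = 0.285102199.
P = 18 / 0.285102199 ≈ 63.14.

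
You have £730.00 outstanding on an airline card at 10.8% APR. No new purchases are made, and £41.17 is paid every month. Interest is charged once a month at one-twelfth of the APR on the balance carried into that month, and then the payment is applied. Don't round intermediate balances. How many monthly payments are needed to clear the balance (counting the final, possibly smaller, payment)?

Monthly rate r = 10.8%/12 = 0.9% = 0.009.
Recurrence: B ← B·(1+r) − £41.17.
Month 1: interest £6.57; balance after payment £695.40.
Month 2: interest £6.26; balance after payment £660.49.
Closed form: n = −ln(1 − rB₀/P)/ln(1+r) = −ln(0.84042)/ln(1.009) ≈ 19.404, so the balance reaches zero during payment 20.

20 months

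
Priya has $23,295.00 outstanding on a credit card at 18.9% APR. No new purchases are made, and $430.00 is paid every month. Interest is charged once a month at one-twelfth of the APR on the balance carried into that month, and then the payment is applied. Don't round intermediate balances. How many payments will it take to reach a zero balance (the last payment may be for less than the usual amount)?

123 payments

Monthly rate r = 18.9%/12 = 1.575% = 0.01575.
Recurrence: B ← B·(1+r) − $430.00.
Month 1: interest $366.90; balance after payment $23,231.90.
Month 2: interest $365.90; balance after payment $23,167.80.
Closed form: n = −ln(1 − rB₀/P)/ln(1+r) = −ln(0.14675)/ln(1.01575) ≈ 122.799, so the balance reaches zero during payment 123.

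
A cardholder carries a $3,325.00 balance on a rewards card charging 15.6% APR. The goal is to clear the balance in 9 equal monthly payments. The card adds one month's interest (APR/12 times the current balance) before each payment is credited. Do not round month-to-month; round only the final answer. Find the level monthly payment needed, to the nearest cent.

Monthly rate r = 15.6%/12 = 1.3% = 0.013.
Level-payment amortization: P = B₀·r / (1 − (1+r)^(−n)) = 3325.00·0.013 / (1 − 1.013^(−9)).
Denominator 1 − (1+r)^(−9) = 0.109743831.
P = 43.225 / 0.109743831 ≈ 393.87.

$393.87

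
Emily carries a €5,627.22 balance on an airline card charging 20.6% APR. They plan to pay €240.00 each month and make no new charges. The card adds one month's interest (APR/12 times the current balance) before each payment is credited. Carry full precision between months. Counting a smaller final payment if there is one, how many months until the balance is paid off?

Monthly rate r = 20.6%/12 = 1.71667% = 0.0171667.
Recurrence: B ← B·(1+r) − €240.00.
Month 1: interest €96.60; balance after payment €5,483.82.
Month 2: interest €94.14; balance after payment €5,337.96.
Closed form: n = −ln(1 − rB₀/P)/ln(1+r) = −ln(0.5975)/ln(1.01717) ≈ 30.257, so the balance reaches zero during payment 31.

31 months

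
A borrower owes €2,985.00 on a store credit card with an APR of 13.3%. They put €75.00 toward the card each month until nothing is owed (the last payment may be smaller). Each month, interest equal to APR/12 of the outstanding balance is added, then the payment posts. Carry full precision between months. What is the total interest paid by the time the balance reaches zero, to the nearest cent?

€973.94

Monthly rate r = 13.3%/12 = 1.10833% = 0.0110833.
Payoff takes n = ⌈−ln(1 − rB₀/P)/ln(1+r)⌉ = ⌈52.785⌉ = 53 payments; the last is €58.94.
Total paid = 52·€75.00 + €58.94 = €3,958.94.
Total interest = total paid − principal = €3,958.94 − €2,985.00 = €973.94.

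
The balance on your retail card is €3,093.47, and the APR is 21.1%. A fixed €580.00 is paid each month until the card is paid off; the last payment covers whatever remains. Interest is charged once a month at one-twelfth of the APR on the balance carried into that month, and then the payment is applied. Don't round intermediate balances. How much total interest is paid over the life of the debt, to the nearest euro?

Monthly rate r = 21.1%/12 = 1.75833% = 0.0175833.
Payoff takes n = ⌈−ln(1 − rB₀/P)/ln(1+r)⌉ = ⌈5.650⌉ = 6 payments; the last is €377.91.
Total paid = 5·€580.00 + €377.91 = €3,277.91.
Total interest = total paid − principal = €3,277.91 − €3,093.47 = €184.44.

€184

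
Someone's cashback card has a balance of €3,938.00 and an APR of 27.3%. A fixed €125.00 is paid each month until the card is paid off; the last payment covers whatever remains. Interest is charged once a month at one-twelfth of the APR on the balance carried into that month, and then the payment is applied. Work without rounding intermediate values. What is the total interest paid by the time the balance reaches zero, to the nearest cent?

€3,070.88

Monthly rate r = 27.3%/12 = 2.275% = 0.02275.
Payoff takes n = ⌈−ln(1 − rB₀/P)/ln(1+r)⌉ = ⌈56.070⌉ = 57 payments; the last is €8.88.
Total paid = 56·€125.00 + €8.88 = €7,008.88.
Total interest = total paid − principal = €7,008.88 − €3,938.00 = €3,070.88.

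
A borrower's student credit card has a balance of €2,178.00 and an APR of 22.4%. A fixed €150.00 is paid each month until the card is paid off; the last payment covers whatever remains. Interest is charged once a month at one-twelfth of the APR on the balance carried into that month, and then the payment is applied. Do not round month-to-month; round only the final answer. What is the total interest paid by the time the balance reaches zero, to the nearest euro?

Monthly rate r = 22.4%/12 = 1.86667% = 0.0186667.
Payoff takes n = ⌈−ln(1 − rB₀/P)/ln(1+r)⌉ = ⌈17.093⌉ = 18 payments; the last is €14.14.
Total paid = 17·€150.00 + €14.14 = €2,564.14.
Total interest = total paid − principal = €2,564.14 − €2,178.00 = €386.14.

€386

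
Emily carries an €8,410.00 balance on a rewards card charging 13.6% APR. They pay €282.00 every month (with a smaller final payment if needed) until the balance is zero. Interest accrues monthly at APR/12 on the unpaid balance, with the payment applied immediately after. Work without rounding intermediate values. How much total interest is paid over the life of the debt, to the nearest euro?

Monthly rate r = 13.6%/12 = 1.13333% = 0.0113333.
Payoff takes n = ⌈−ln(1 − rB₀/P)/ln(1+r)⌉ = ⌈36.601⌉ = 37 payments; the last is €169.79.
Total paid = 36·€282.00 + €169.79 = €10,321.79.
Total interest = total paid − principal = €10,321.79 − €8,410.00 = €1,911.79.

€1,912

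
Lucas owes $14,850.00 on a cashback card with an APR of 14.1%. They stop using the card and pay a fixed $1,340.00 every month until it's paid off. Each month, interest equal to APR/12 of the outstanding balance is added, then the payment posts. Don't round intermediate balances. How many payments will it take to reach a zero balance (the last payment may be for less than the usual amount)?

Monthly rate r = 14.1%/12 = 1.175% = 0.01175.
Recurrence: B ← B·(1+r) − $1,340.00.
Month 1: interest $174.49; balance after payment $13,684.49.
Month 2: interest $160.79; balance after payment $12,505.28.
Closed form: n = −ln(1 − rB₀/P)/ln(1+r) = −ln(0.86979)/ln(1.01175) ≈ 11.943, so the balance reaches zero during payment 12.

12 months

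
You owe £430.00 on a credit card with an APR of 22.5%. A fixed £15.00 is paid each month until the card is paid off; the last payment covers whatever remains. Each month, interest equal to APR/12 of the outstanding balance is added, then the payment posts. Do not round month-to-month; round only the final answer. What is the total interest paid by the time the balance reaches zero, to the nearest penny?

Monthly rate r = 22.5%/12 = 1.875% = 0.01875.
Payoff takes n = ⌈−ln(1 − rB₀/P)/ln(1+r)⌉ = ⌈41.510⌉ = 42 payments; the last is £7.69.
Total paid = 41·£15.00 + £7.69 = £622.69.
Total interest = total paid − principal = £622.69 − £430.00 = £192.69.

£192.69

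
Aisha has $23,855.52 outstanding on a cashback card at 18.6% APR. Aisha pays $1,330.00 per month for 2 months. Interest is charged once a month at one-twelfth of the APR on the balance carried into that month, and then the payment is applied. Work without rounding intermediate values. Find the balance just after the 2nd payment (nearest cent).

$21,920.16

Monthly rate r = 18.6%/12 = 1.55% = 0.0155.
Each month: B ← B·(1+r) − $1,330.00.
Month 1: interest $369.76; balance after payment $22,895.28.
Month 2: interest $354.88; balance after payment $21,920.16.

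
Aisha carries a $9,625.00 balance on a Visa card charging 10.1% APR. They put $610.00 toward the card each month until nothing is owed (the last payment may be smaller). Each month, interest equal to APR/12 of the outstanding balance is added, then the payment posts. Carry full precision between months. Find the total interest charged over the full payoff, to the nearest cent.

$745.41

Monthly rate r = 10.1%/12 = 0.841667% = 0.00841667.
Payoff takes n = ⌈−ln(1 − rB₀/P)/ln(1+r)⌉ = ⌈17.001⌉ = 18 payments; the last is $0.41.
Total paid = 17·$610.00 + $0.41 = $10,370.41.
Total interest = total paid − principal = $10,370.41 − $9,625.00 = $745.41.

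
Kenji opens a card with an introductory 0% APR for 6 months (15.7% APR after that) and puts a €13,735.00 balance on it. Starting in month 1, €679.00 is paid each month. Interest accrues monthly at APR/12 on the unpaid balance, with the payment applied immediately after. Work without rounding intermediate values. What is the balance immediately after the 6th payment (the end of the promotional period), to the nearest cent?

€9,661.00

Promo months 1–6 at r₀ = 0%/12 = 0; months 7+ at r₁ = 15.7%/12 = 0.0130833.
After month 6 (no interest yet): B = €13,735.00 − 6·€679.00 = €9,661.00.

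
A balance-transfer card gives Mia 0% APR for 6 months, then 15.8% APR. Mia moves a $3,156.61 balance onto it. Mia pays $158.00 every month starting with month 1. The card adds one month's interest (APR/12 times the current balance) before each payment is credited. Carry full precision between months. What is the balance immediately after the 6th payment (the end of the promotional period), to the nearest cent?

$2,208.61

Promo months 1–6 at r₀ = 0%/12 = 0; months 7+ at r₁ = 15.8%/12 = 0.0131667.
After month 6 (no interest yet): B = $3,156.61 − 6·$158.00 = $2,208.61.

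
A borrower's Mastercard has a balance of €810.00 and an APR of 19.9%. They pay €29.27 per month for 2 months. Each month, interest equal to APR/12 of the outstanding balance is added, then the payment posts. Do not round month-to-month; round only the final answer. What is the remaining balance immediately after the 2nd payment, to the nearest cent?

€778.06

Monthly rate r = 19.9%/12 = 1.65833% = 0.0165833.
Each month: B ← B·(1+r) − €29.27.
Month 1: interest €13.43; balance after payment €794.16.
Month 2: interest €13.17; balance after payment €778.06.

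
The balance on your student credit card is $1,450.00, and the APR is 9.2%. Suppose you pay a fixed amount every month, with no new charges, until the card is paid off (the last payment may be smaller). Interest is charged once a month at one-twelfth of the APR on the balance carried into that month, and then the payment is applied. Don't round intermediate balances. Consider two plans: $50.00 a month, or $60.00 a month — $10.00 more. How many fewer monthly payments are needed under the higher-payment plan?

6 fewer payments

Monthly rate r = 9.2%/12 = 0.766667% = 0.00766667.
At $50.00/mo: n = ⌈−ln(1 − rB₀/P)/ln(1+r)⌉ = 33 payments (last $46.23); total interest = total paid − $1,450.00 = $196.23.
At $60.00/mo: 27 payments (last $49.80); total interest $159.80.
Payments saved = 33 − 27 = 6.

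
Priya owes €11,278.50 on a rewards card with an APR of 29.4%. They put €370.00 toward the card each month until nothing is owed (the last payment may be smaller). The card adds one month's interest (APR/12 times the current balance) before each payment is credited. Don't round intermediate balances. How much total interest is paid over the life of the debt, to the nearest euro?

Monthly rate r = 29.4%/12 = 2.45% = 0.0245.
Payoff takes n = ⌈−ln(1 − rB₀/P)/ln(1+r)⌉ = ⌈56.752⌉ = 57 payments; the last is €278.90.
Total paid = 56·€370.00 + €278.90 = €20,998.90.
Total interest = total paid − principal = €20,998.90 − €11,278.50 = €9,720.40.

€9,720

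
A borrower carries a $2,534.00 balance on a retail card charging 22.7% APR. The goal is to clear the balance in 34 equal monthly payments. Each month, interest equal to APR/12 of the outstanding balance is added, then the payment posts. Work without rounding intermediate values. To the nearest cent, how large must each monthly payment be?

Monthly rate r = 22.7%/12 = 1.89167% = 0.0189167.
Level-payment amortization: P = B₀·r / (1 − (1+r)^(−n)) = 2534.00·0.0189167 / (1 − 1.01892^(−34)).
Denominator 1 − (1+r)^(−34) = 0.471207422.
P = 47.9348 / 0.471207422 ≈ 101.73.

$101.73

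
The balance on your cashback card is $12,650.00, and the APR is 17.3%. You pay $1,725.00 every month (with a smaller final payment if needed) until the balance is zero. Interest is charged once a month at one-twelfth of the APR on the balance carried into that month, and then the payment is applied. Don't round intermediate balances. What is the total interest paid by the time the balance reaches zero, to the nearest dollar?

Monthly rate r = 17.3%/12 = 1.44167% = 0.0144167.
Payoff takes n = ⌈−ln(1 − rB₀/P)/ln(1+r)⌉ = ⌈7.806⌉ = 8 payments; the last is $1,392.98.
Total paid = 7·$1,725.00 + $1,392.98 = $13,467.98.
Total interest = total paid − principal = $13,467.98 − $12,650.00 = $817.98.

$818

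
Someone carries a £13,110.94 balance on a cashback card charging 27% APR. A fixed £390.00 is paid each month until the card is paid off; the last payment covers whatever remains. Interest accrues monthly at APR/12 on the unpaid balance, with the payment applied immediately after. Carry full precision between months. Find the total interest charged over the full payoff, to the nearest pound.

£11,643

Monthly rate r = 27%/12 = 2.25% = 0.0225.
Payoff takes n = ⌈−ln(1 − rB₀/P)/ln(1+r)⌉ = ⌈63.469⌉ = 64 payments; the last is £184.09.
Total paid = 63·£390.00 + £184.09 = £24,754.09.
Total interest = total paid − principal = £24,754.09 − £13,110.94 = £11,643.15.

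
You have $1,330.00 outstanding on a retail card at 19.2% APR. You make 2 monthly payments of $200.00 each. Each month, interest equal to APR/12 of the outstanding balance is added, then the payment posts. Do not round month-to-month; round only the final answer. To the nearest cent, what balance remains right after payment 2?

Monthly rate r = 19.2%/12 = 1.6% = 0.016.
Each month: B ← B·(1+r) − $200.00.
Month 1: interest $21.28; balance after payment $1,151.28.
Month 2: interest $18.42; balance after payment $969.70.

$969.70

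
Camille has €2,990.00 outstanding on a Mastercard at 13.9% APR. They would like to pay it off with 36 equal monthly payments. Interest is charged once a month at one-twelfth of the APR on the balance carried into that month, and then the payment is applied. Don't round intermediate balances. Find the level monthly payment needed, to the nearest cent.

€102.05

Monthly rate r = 13.9%/12 = 1.15833% = 0.0115833.
Level-payment amortization: P = B₀·r / (1 − (1+r)^(−n)) = 2990.00·0.0115833 / (1 − 1.01158^(−36)).
Denominator 1 − (1+r)^(−36) = 0.339397753.
P = 34.6342 / 0.339397753 ≈ 102.05.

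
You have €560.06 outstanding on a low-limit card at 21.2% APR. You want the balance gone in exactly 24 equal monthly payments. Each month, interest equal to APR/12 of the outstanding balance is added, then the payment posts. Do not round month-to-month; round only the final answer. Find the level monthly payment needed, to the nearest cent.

Monthly rate r = 21.2%/12 = 1.76667% = 0.0176667.
Level-payment amortization: P = B₀·r / (1 − (1+r)^(−n)) = 560.06·0.0176667 / (1 − 1.01767^(−24)).
Denominator 1 − (1+r)^(−24) = 0.343149084.
P = 9.89439 / 0.343149084 ≈ 28.83.

€28.83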